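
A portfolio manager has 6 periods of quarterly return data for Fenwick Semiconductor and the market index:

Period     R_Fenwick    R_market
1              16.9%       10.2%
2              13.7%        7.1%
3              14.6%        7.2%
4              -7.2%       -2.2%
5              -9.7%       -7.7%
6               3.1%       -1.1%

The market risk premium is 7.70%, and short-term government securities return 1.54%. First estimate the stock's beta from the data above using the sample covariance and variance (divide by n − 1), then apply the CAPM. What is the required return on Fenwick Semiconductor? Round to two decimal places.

14.03%

Mean R_i = (16.9 + 13.7 + 14.6 − 7.2 − 9.7 + 3.1) / 6 = 5.2333%
Mean R_m = (10.2 + 7.1 + 7.2 − 2.2 − 7.7 − 1.1) / 6 = 2.2500%
Σ(R_i − R̄_i)(R_m − R̄_m) = 391.2400  ⇒  Cov = 391.2400 / 5 = 78.2480
Σ(R_m − R̄_m)² = 241.2550  ⇒  Var(R_m) = 241.2550 / 5 = 48.2510
β = Cov / Var(R_m) = 78.2480 / 48.2510 = 1.6217
E(R) = R_f + β × MRP = 1.54% + 1.6217 × 7.70% = 14.03%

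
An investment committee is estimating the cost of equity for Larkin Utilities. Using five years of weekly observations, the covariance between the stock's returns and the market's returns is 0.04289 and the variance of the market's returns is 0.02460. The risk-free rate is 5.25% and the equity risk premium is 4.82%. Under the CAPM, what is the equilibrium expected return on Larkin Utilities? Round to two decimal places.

β = Cov(R_i, R_m) / Var(R_m) = 0.04289 / 0.02460 = 1.7435
E(R) = R_f + β × MRP = 5.25% + 1.7435 × 4.82% = 13.65%

13.65%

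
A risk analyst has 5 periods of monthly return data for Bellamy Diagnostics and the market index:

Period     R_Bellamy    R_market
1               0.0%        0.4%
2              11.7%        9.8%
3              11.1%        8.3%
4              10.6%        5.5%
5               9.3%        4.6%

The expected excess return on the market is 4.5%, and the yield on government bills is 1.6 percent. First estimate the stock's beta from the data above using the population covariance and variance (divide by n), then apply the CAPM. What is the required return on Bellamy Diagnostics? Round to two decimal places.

Mean R_i = (0.0 + 11.7 + 11.1 + 10.6 + 9.3) / 5 = 8.5400%
Mean R_m = (0.4 + 9.8 + 8.3 + 5.5 + 4.6) / 5 = 5.7200%
Σ(R_i − R̄_i)(R_m − R̄_m) = 63.6260  ⇒  Cov = 63.6260 / 5 = 12.7252
Σ(R_m − R̄_m)² = 52.9080  ⇒  Var(R_m) = 52.9080 / 5 = 10.5816
β = Cov / Var(R_m) = 12.7252 / 10.5816 = 1.2026
E(R) = R_f + β × MRP = 1.6% + 1.2026 × 4.5% = 7.01%

7.01%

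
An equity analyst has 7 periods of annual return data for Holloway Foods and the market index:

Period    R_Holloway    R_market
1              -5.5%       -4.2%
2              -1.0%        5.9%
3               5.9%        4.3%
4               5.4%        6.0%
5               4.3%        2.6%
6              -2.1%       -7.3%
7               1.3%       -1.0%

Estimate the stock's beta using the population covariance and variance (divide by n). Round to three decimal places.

0.571

Mean R_i = (-5.5 − 1.0 + 5.9 + 5.4 + 4.3 − 2.1 + 1.3) / 7 = 1.1857%
Mean R_m = (-4.2 + 5.9 + 4.3 + 6.0 + 2.6 − 7.3 − 1.0) / 7 = 0.9000%
Σ(R_i − R̄_i)(R_m − R̄_m) = 92.7100  ⇒  Cov = 92.7100 / 7 = 13.2443
Σ(R_m − R̄_m)² = 162.3200  ⇒  Var(R_m) = 162.3200 / 7 = 23.1886
β = Cov / Var(R_m) = 13.2443 / 23.1886 = 0.5712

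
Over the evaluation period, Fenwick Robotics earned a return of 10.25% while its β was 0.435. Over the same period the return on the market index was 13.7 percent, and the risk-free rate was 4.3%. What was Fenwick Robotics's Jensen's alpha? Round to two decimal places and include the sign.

+1.86%

Market excess return = 13.7% − 4.3% = 9.40%
CAPM benchmark = R_f + β(R_m − R_f) = 4.3% + 0.435 × 9.4% = 8.3890%
α = actual − benchmark = 10.25% − 8.3890% = +1.86%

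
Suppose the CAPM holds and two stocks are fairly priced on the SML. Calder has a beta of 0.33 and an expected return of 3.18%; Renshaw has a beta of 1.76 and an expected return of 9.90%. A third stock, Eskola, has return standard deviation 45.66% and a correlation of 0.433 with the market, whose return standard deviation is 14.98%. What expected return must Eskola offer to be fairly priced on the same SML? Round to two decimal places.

7.83%

MRP = (9.90% − 3.18%) / (1.76 − 0.33) = 4.6993%
R_f = 3.18% − 0.33 × 4.6993% = 1.6292%
β_Eskola = ρ·σ_i/σ_m = 0.433 × 45.66 / 14.98 = 1.3198
E(R_Eskola) = R_f + β × MRP = 1.6292% + 1.3198 × 4.6993% = 7.83%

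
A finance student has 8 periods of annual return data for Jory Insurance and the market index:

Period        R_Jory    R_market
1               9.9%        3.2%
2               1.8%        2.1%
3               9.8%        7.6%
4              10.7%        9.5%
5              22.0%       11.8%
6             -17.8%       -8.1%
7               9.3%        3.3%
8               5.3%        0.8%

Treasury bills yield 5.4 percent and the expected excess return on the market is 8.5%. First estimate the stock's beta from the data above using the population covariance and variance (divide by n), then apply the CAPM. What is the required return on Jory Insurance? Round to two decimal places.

Mean R_i = (9.9 + 1.8 + 9.8 + 10.7 + 22.0 − 17.8 + 9.3 + 5.3) / 8 = 6.3750%
Mean R_m = (3.2 + 2.1 + 7.6 + 9.5 + 11.8 − 8.1 + 3.3 + 0.8) / 8 = 3.7750%
Σ(R_i − R̄_i)(R_m − R̄_m) = 457.7750  ⇒  Cov = 457.7750 / 8 = 57.2219
Σ(R_m − R̄_m)² = 265.0350  ⇒  Var(R_m) = 265.0350 / 8 = 33.1294
β = Cov / Var(R_m) = 57.2219 / 33.1294 = 1.7272
E(R) = R_f + β × MRP = 5.4% + 1.7272 × 8.5% = 20.08%

20.08%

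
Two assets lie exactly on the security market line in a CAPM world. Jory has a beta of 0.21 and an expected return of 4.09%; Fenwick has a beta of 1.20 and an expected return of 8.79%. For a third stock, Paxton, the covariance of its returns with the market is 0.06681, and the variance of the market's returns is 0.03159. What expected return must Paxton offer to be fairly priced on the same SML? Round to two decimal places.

MRP = (8.79% − 4.09%) / (1.20 − 0.21) = 4.7475%
R_f = 4.09% − 0.21 × 4.7475% = 3.0930%
β_Paxton = Cov / Var(R_m) = 0.06681 / 0.03159 = 2.1149
E(R_Paxton) = R_f + β × MRP = 3.0930% + 2.1149 × 4.7475% = 13.13%

13.13%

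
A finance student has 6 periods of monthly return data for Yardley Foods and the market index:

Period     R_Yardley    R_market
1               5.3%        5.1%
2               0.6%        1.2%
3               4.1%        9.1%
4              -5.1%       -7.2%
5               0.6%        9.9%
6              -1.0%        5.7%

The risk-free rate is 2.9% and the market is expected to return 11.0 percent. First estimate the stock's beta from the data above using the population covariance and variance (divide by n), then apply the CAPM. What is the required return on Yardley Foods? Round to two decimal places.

Mean R_i = (5.3 + 0.6 + 4.1 − 5.1 + 0.6 − 1.0) / 6 = 0.7500%
Mean R_m = (5.1 + 1.2 + 9.1 − 7.2 + 9.9 + 5.7) / 6 = 3.9667%
Σ(R_i − R̄_i)(R_m − R̄_m) = 84.1700  ⇒  Cov = 84.1700 / 6 = 14.0283
Σ(R_m − R̄_m)² = 198.1933  ⇒  Var(R_m) = 198.1933 / 6 = 33.0322
β = Cov / Var(R_m) = 14.0283 / 33.0322 = 0.4247
MRP = 11.0% − 2.9% = 8.10%
E(R) = R_f + β × MRP = 2.9% + 0.4247 × 8.1% = 6.34%

6.34%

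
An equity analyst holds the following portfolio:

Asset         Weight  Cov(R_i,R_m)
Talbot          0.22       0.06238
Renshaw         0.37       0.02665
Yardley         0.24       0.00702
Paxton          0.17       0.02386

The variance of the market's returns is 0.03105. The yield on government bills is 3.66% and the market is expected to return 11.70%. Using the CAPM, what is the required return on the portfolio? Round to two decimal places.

β_Talbot = 0.06238 / 0.03105 = 2.0090
β_Renshaw = 0.02665 / 0.03105 = 0.8583
β_Yardley = 0.00702 / 0.03105 = 0.2261
β_Paxton = 0.02386 / 0.03105 = 0.7684
β_P = Σ w_i β_i = 0.22×2.0090 + 0.37×0.8583 + 0.24×0.2261 + 0.17×0.7684 = 0.9444
MRP = 11.70% − 3.66% = 8.04%
E(R_P) = R_f + β_P × MRP = 3.66% + 0.9444 × 8.04% = 11.25%

11.25%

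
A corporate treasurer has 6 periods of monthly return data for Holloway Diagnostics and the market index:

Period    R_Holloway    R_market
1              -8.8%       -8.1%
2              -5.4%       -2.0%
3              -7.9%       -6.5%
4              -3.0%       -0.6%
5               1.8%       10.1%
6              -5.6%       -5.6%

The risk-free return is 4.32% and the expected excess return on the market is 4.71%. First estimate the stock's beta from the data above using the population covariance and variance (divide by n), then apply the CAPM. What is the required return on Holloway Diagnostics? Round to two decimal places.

6.98%

Mean R_i = (-8.8 − 5.4 − 7.9 − 3.0 + 1.8 − 5.6) / 6 = -4.8167%
Mean R_m = (-8.1 − 2.0 − 6.5 − 0.6 + 10.1 − 5.6) / 6 = -2.1167%
Σ(R_i − R̄_i)(R_m − R̄_m) = 123.5983  ⇒  Cov = 123.5983 / 6 = 20.5997
Σ(R_m − R̄_m)² = 218.7083  ⇒  Var(R_m) = 218.7083 / 6 = 36.4514
β = Cov / Var(R_m) = 20.5997 / 36.4514 = 0.5651
E(R) = R_f + β × MRP = 4.32% + 0.5651 × 4.71% = 6.98%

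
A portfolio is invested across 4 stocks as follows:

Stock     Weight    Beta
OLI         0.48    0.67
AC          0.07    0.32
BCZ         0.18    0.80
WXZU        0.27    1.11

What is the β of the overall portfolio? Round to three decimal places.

0.788

β_P = Σ w_i β_i = 0.48×0.67 + 0.07×0.32 + 0.18×0.80 + 0.27×1.11 = 0.7877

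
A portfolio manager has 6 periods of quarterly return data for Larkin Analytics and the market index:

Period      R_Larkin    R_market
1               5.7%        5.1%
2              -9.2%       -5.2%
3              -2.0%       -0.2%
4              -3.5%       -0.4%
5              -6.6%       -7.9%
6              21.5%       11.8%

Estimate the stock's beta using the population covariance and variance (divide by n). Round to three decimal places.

Mean R_i = (5.7 − 9.2 − 2.0 − 3.5 − 6.6 + 21.5) / 6 = 0.9833%
Mean R_m = (5.1 − 5.2 − 0.2 − 0.4 − 7.9 + 11.8) / 6 = 0.5333%
Σ(R_i − R̄_i)(R_m − R̄_m) = 381.4033  ⇒  Cov = 381.4033 / 6 = 63.5672
Σ(R_m − R̄_m)² = 253.1933  ⇒  Var(R_m) = 253.1933 / 6 = 42.1989
β = Cov / Var(R_m) = 63.5672 / 42.1989 = 1.5064

1.506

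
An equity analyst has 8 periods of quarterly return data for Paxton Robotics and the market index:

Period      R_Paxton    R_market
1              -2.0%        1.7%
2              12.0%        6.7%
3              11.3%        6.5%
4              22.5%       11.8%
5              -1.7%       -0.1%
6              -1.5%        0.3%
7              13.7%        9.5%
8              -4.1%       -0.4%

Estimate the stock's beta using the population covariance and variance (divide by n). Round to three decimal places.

2.038

Mean R_i = (-2.0 + 12.0 + 11.3 + 22.5 − 1.7 − 1.5 + 13.7 − 4.1) / 8 = 6.2750%
Mean R_m = (1.7 + 6.7 + 6.5 + 11.8 − 0.1 + 0.3 + 9.5 − 0.4) / 8 = 4.5000%
Σ(R_i − R̄_i)(R_m − R̄_m) = 321.5600  ⇒  Cov = 321.5600 / 8 = 40.1950
Σ(R_m − R̄_m)² = 157.7800  ⇒  Var(R_m) = 157.7800 / 8 = 19.7225
β = Cov / Var(R_m) = 40.1950 / 19.7225 = 2.0380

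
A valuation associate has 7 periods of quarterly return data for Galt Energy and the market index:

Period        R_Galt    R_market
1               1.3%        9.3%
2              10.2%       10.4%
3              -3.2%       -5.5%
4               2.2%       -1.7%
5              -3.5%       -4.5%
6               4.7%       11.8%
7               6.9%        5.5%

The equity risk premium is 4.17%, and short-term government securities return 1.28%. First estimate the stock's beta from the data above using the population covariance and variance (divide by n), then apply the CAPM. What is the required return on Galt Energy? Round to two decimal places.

Mean R_i = (1.3 + 10.2 − 3.2 + 2.2 − 3.5 + 4.7 + 6.9) / 7 = 2.6571%
Mean R_m = (9.3 + 10.4 − 5.5 − 1.7 − 4.5 + 11.8 + 5.5) / 7 = 3.6143%
Σ(R_i − R̄_i)(R_m − R̄_m) = 173.9643  ⇒  Cov = 173.9643 / 7 = 24.8520
Σ(R_m − R̄_m)² = 326.0886  ⇒  Var(R_m) = 326.0886 / 7 = 46.5841
β = Cov / Var(R_m) = 24.8520 / 46.5841 = 0.5335
E(R) = R_f + β × MRP = 1.28% + 0.5335 × 4.17% = 3.50%

3.50%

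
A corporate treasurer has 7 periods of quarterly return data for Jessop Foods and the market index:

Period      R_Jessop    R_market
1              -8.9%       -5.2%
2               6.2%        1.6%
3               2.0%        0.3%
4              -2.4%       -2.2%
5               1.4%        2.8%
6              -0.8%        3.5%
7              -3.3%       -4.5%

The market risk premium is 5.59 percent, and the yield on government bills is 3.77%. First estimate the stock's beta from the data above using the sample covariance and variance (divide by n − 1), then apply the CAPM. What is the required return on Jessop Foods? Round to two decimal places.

9.52%

Mean R_i = (-8.9 + 6.2 + 2.0 − 2.4 + 1.4 − 0.8 − 3.3) / 7 = -0.8286%
Mean R_m = (-5.2 + 1.6 + 0.3 − 2.2 + 2.8 + 3.5 − 4.5) / 7 = -0.5286%
Σ(R_i − R̄_i)(R_m − R̄_m) = 74.9843  ⇒  Cov = 74.9843 / 6 = 12.4974
Σ(R_m − R̄_m)² = 72.9143  ⇒  Var(R_m) = 72.9143 / 6 = 12.1524
β = Cov / Var(R_m) = 12.4974 / 12.1524 = 1.0284
E(R) = R_f + β × MRP = 3.77% + 1.0284 × 5.59% = 9.52%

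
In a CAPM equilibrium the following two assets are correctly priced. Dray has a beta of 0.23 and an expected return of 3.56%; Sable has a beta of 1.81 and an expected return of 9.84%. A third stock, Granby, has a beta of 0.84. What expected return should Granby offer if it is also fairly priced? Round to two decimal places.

5.98%

MRP (SML slope) = (9.84% − 3.56%) / (1.81 − 0.23) = 6.28% / 1.58 = 3.9747%
R_f (intercept) = 3.56% − 0.23 × 3.9747% = 2.6458%
E(R_Granby) = R_f + β × MRP = 2.6458% + 0.84 × 3.9747% = 5.98%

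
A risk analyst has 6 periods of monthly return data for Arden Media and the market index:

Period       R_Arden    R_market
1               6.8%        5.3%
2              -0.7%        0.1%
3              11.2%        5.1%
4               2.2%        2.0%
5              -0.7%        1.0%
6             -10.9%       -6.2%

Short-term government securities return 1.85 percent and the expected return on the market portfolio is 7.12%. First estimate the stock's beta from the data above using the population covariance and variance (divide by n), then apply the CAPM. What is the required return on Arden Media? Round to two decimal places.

11.05%

Mean R_i = (6.8 − 0.7 + 11.2 + 2.2 − 0.7 − 10.9) / 6 = 1.3167%
Mean R_m = (5.3 + 0.1 + 5.1 + 2.0 + 1.0 − 6.2) / 6 = 1.2167%
Σ(R_i − R̄_i)(R_m − R̄_m) = 154.7583  ⇒  Cov = 154.7583 / 6 = 25.7931
Σ(R_m − R̄_m)² = 88.6683  ⇒  Var(R_m) = 88.6683 / 6 = 14.7781
β = Cov / Var(R_m) = 25.7931 / 14.7781 = 1.7454
MRP = 7.12% − 1.85% = 5.27%
E(R) = R_f + β × MRP = 1.85% + 1.7454 × 5.27% = 11.05%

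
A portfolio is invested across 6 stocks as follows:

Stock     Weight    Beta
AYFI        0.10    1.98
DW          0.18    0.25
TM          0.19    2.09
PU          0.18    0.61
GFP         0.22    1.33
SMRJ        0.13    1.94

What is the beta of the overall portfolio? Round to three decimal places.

1.295

β_P = Σ w_i β_i = 0.10×1.98 + 0.18×0.25 + 0.19×2.09 + 0.18×0.61 + 0.22×1.33 + 0.13×1.94 = 1.2947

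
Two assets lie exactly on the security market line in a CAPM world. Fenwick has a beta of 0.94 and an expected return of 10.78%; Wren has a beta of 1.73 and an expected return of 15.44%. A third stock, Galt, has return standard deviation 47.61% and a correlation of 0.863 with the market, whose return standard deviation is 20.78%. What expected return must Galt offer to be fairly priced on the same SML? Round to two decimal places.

16.90%

MRP = (15.44% − 10.78%) / (1.73 − 0.94) = 5.8987%
R_f = 10.78% − 0.94 × 5.8987% = 5.2352%
β_Galt = ρ·σ_i/σ_m = 0.863 × 47.61 / 20.78 = 1.9773
E(R_Galt) = R_f + β × MRP = 5.2352% + 1.9773 × 5.8987% = 16.90%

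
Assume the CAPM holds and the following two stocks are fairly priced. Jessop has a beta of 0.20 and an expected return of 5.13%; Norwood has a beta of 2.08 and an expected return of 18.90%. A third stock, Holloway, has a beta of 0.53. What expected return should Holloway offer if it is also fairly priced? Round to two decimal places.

MRP (SML slope) = (18.90% − 5.13%) / (2.08 − 0.20) = 13.77% / 1.88 = 7.3245%
R_f (intercept) = 5.13% − 0.20 × 7.3245% = 3.6651%
E(R_Holloway) = R_f + β × MRP = 3.6651% + 0.53 × 7.3245% = 7.55%

7.55%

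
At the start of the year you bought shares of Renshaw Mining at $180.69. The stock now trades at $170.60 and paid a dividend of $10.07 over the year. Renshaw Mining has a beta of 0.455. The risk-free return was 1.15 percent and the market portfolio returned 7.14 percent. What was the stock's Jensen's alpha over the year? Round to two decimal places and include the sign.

Realised HPR = (P1 + D1 − P0) / P0 = (170.60 + 10.07 − 180.69) / 180.69 = -0.02 / 180.69 = -0.0111%
MRP = 7.14% − 1.15% = 5.99%
CAPM required = R_f + β·MRP = 1.15% + 0.455 × 5.99% = 3.87545%
α = realised − required = -0.0111% − 3.87545% = -3.89%

-3.89%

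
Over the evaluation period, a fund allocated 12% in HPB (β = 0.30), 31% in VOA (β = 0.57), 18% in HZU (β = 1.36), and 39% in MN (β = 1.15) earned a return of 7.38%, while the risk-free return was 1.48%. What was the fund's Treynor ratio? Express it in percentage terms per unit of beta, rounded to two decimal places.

β_P = 0.12×0.30 + 0.31×0.57 + 0.18×1.36 + 0.39×1.15 = 0.9060
Treynor = (R_P − R_f) / β_P = (7.38% − 1.48%) / 0.9060 = 5.90% / 0.9060 = 6.51%

6.51%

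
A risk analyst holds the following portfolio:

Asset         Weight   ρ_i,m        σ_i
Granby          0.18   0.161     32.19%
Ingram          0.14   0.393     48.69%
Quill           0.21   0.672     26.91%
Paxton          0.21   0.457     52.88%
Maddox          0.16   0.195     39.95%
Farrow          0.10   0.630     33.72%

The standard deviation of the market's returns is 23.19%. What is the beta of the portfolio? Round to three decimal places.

0.684

β_Granby = 0.161 × 32.19% / 23.19% = 0.2235
β_Ingram = 0.393 × 48.69% / 23.19% = 0.8251
β_Quill = 0.672 × 26.91% / 23.19% = 0.7798
β_Paxton = 0.457 × 52.88% / 23.19% = 1.0421
β_Maddox = 0.195 × 39.95% / 23.19% = 0.3359
β_Farrow = 0.630 × 33.72% / 23.19% = 0.9161
β_P = Σ w_i β_i = 0.18×0.2235 + 0.14×0.8251 + 0.21×0.7798 + 0.21×1.0421 + 0.16×0.3359 + 0.10×0.9161 = 0.6837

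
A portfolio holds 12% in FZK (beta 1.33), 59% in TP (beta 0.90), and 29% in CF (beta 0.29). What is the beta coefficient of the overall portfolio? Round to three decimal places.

0.775

β_P = Σ w_i β_i = 0.12×1.33 + 0.59×0.90 + 0.29×0.29 = 0.7747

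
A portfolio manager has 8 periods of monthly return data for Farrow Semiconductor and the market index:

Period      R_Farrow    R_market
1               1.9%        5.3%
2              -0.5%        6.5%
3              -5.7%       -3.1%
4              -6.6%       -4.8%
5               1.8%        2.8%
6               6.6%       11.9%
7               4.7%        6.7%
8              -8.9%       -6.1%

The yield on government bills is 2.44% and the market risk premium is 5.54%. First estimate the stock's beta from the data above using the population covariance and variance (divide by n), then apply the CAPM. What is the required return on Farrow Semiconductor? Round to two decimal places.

Mean R_i = (1.9 − 0.5 − 5.7 − 6.6 + 1.8 + 6.6 + 4.7 − 8.9) / 8 = -0.8375%
Mean R_m = (5.3 + 6.5 − 3.1 − 4.8 + 2.8 + 11.9 + 6.7 − 6.1) / 8 = 2.4000%
Σ(R_i − R̄_i)(R_m − R̄_m) = 241.6100  ⇒  Cov = 241.6100 / 8 = 30.2013
Σ(R_m − R̄_m)² = 288.4600  ⇒  Var(R_m) = 288.4600 / 8 = 36.0575
β = Cov / Var(R_m) = 30.2013 / 36.0575 = 0.8376
E(R) = R_f + β × MRP = 2.44% + 0.8376 × 5.54% = 7.08%

7.08%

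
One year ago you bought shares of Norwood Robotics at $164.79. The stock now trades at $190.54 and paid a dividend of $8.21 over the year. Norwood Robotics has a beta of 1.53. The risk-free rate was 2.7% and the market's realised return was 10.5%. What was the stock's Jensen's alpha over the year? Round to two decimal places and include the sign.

+5.97%

Realised HPR = (P1 + D1 − P0) / P0 = (190.54 + 8.21 − 164.79) / 164.79 = 33.96 / 164.79 = 20.6080%
MRP = 10.5% − 2.7% = 7.80%
CAPM required = R_f + β·MRP = 2.7% + 1.53 × 7.8% = 14.6340%
α = realised − required = 20.6080% − 14.6340% = +5.97%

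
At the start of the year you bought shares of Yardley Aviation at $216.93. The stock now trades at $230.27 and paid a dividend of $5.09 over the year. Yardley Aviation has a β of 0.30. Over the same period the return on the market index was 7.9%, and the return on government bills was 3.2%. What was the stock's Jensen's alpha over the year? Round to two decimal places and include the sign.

+3.89%

Realised HPR = (P1 + D1 − P0) / P0 = (230.27 + 5.09 − 216.93) / 216.93 = 18.43 / 216.93 = 8.4958%
MRP = 7.9% − 3.2% = 4.70%
CAPM required = R_f + β·MRP = 3.2% + 0.30 × 4.7% = 4.6100%
α = realised − required = 8.4958% − 4.6100% = +3.89%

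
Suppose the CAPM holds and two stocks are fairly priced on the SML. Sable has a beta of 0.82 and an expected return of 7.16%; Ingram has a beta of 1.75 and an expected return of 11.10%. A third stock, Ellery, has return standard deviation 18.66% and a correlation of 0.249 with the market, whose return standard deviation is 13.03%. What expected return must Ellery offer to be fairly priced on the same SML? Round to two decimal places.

5.20%

MRP = (11.10% − 7.16%) / (1.75 − 0.82) = 4.2366%
R_f = 7.16% − 0.82 × 4.2366% = 3.6860%
β_Ellery = ρ·σ_i/σ_m = 0.249 × 18.66 / 13.03 = 0.3566
E(R_Ellery) = R_f + β × MRP = 3.6860% + 0.3566 × 4.2366% = 5.20%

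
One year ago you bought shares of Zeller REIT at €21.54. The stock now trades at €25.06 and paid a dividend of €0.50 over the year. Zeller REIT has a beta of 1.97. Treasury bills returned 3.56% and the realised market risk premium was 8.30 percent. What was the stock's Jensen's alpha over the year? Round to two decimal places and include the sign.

-1.25%

Realised HPR = (P1 + D1 − P0) / P0 = (25.06 + 0.50 − 21.54) / 21.54 = 4.02 / 21.54 = 18.6630%
CAPM required = R_f + β·MRP = 3.56% + 1.97 × 8.30% = 19.9110%
α = realised − required = 18.6630% − 19.9110% = -1.25%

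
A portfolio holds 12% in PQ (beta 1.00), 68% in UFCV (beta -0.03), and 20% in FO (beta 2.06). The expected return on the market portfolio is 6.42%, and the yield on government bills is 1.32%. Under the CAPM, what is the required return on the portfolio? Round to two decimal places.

β_P = Σ w_i β_i = 0.12×1.00 + 0.68×-0.03 + 0.20×2.06 = 0.5116
MRP = 6.42% − 1.32% = 5.10%
E(R_P) = R_f + β_P × MRP = 1.32% + 0.5116 × 5.10% = 3.93%

3.93%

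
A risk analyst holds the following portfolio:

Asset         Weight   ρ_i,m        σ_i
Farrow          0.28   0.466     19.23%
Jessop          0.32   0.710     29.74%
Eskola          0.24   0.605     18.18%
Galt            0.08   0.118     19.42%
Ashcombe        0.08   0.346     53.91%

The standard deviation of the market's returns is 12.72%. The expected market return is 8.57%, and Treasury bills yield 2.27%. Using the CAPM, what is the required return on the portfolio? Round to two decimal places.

9.00%

β_Farrow = 0.466 × 19.23% / 12.72% = 0.7045
β_Jessop = 0.710 × 29.74% / 12.72% = 1.6600
β_Eskola = 0.605 × 18.18% / 12.72% = 0.8647
β_Galt = 0.118 × 19.42% / 12.72% = 0.1802
β_Ashcombe = 0.346 × 53.91% / 12.72% = 1.4664
β_P = Σ w_i β_i = 0.28×0.7045 + 0.32×1.6600 + 0.24×0.8647 + 0.08×0.1802 + 0.08×1.4664 = 1.0677
MRP = 8.57% − 2.27% = 6.30%
E(R_P) = R_f + β_P × MRP = 2.27% + 1.0677 × 6.30% = 9.00%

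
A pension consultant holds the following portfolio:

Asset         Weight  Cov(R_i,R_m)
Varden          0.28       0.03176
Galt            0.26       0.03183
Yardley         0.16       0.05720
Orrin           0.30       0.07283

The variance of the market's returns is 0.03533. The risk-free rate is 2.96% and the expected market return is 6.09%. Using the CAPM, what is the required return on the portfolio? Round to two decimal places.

7.23%

β_Varden = 0.03176 / 0.03533 = 0.8990
β_Galt = 0.03183 / 0.03533 = 0.9009
β_Yardley = 0.05720 / 0.03533 = 1.6190
β_Orrin = 0.07283 / 0.03533 = 2.0614
β_P = Σ w_i β_i = 0.28×0.8990 + 0.26×0.9009 + 0.16×1.6190 + 0.30×2.0614 = 1.3634
MRP = 6.09% − 2.96% = 3.13%
E(R_P) = R_f + β_P × MRP = 2.96% + 1.3634 × 3.13% = 7.23%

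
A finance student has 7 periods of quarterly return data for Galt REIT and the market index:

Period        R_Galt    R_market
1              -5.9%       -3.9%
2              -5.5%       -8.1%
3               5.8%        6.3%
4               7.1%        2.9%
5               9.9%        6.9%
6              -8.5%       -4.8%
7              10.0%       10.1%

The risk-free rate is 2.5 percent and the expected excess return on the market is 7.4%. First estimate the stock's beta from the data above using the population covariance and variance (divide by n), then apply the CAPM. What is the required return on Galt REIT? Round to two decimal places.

Mean R_i = (-5.9 − 5.5 + 5.8 + 7.1 + 9.9 − 8.5 + 10.0) / 7 = 1.8429%
Mean R_m = (-3.9 − 8.1 + 6.3 + 2.9 + 6.9 − 4.8 + 10.1) / 7 = 1.3429%
Σ(R_i − R̄_i)(R_m − R̄_m) = 317.4771  ⇒  Cov = 317.4771 / 7 = 45.3539
Σ(R_m − R̄_m)² = 288.9571  ⇒  Var(R_m) = 288.9571 / 7 = 41.2796
β = Cov / Var(R_m) = 45.3539 / 41.2796 = 1.0987
E(R) = R_f + β × MRP = 2.5% + 1.0987 × 7.4% = 10.63%

10.63%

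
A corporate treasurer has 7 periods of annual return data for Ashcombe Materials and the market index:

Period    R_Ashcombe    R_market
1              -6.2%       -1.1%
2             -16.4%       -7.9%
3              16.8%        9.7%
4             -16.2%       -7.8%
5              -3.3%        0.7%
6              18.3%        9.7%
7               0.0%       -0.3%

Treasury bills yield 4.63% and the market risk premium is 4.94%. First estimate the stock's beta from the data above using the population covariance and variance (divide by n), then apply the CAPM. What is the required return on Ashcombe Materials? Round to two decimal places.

14.19%

Mean R_i = (-6.2 − 16.4 + 16.8 − 16.2 − 3.3 + 18.3 + 0.0) / 7 = -1.0000%
Mean R_m = (-1.1 − 7.9 + 9.7 − 7.8 + 0.7 + 9.7 − 0.3) / 7 = 0.4286%
Σ(R_i − R̄_i)(R_m − R̄_m) = 603.9000  ⇒  Cov = 603.9000 / 7 = 86.2714
Σ(R_m − R̄_m)² = 311.9343  ⇒  Var(R_m) = 311.9343 / 7 = 44.5620
β = Cov / Var(R_m) = 86.2714 / 44.5620 = 1.9360
E(R) = R_f + β × MRP = 4.63% + 1.9360 × 4.94% = 14.19%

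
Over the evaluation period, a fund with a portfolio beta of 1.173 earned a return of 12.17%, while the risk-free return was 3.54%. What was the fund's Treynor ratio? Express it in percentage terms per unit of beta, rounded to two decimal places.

7.36%

Treynor = (R_P − R_f) / β_P = (12.17% − 3.54%) / 1.1730 = 8.63% / 1.1730 = 7.36%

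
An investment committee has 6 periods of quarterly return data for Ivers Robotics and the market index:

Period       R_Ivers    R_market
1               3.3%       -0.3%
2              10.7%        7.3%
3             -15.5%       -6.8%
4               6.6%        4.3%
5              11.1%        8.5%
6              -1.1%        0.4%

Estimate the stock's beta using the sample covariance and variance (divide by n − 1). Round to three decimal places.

1.688

Mean R_i = (3.3 + 10.7 − 15.5 + 6.6 + 11.1 − 1.1) / 6 = 2.5167%
Mean R_m = (-0.3 + 7.3 − 6.8 + 4.3 + 8.5 + 0.4) / 6 = 2.2333%
Σ(R_i − R̄_i)(R_m − R̄_m) = 271.0867  ⇒  Cov = 271.0867 / 5 = 54.2173
Σ(R_m − R̄_m)² = 160.5933  ⇒  Var(R_m) = 160.5933 / 5 = 32.1187
β = Cov / Var(R_m) = 54.2173 / 32.1187 = 1.6880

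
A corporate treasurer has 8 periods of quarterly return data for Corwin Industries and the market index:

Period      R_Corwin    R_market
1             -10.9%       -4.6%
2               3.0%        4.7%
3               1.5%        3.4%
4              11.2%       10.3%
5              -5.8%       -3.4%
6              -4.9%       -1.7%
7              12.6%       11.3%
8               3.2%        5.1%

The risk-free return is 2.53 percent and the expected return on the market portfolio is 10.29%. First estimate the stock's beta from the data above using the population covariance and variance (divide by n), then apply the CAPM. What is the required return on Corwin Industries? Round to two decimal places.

13.08%

Mean R_i = (-10.9 + 3.0 + 1.5 + 11.2 − 5.8 − 4.9 + 12.6 + 3.2) / 8 = 1.2375%
Mean R_m = (-4.6 + 4.7 + 3.4 + 10.3 − 3.4 − 1.7 + 11.3 + 5.1) / 8 = 3.1375%
Σ(R_i − R̄_i)(R_m − R̄_m) = 340.3888  ⇒  Cov = 340.3888 / 8 = 42.5486
Σ(R_m − R̄_m)² = 250.2988  ⇒  Var(R_m) = 250.2988 / 8 = 31.2874
β = Cov / Var(R_m) = 42.5486 / 31.2874 = 1.3599
MRP = 10.29% − 2.53% = 7.76%
E(R) = R_f + β × MRP = 2.53% + 1.3599 × 7.76% = 13.08%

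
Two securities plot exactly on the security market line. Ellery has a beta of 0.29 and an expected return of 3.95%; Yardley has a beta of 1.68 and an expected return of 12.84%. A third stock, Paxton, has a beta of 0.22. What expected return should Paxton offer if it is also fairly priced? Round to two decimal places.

3.50%

MRP (SML slope) = (12.84% − 3.95%) / (1.68 − 0.29) = 8.89% / 1.39 = 6.3957%
R_f (intercept) = 3.95% − 0.29 × 6.3957% = 2.0952%
E(R_Paxton) = R_f + β × MRP = 2.0952% + 0.22 × 6.3957% = 3.50%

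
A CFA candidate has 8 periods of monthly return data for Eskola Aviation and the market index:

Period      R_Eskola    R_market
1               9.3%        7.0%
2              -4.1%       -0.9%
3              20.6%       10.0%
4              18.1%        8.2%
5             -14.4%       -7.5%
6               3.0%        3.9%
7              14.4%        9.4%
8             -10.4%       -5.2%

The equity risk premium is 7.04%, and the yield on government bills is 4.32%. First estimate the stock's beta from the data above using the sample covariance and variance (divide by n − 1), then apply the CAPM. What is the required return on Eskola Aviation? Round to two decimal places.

17.67%

Mean R_i = (9.3 − 4.1 + 20.6 + 18.1 − 14.4 + 3.0 + 14.4 − 10.4) / 8 = 4.5625%
Mean R_m = (7.0 − 0.9 + 10.0 + 8.2 − 7.5 + 3.9 + 9.4 − 5.2) / 8 = 3.1125%
Σ(R_i − R̄_i)(R_m − R̄_m) = 618.7438  ⇒  Cov = 618.7438 / 7 = 88.3920
Σ(R_m − R̄_m)² = 326.4088  ⇒  Var(R_m) = 326.4088 / 7 = 46.6298
β = Cov / Var(R_m) = 88.3920 / 46.6298 = 1.8956
E(R) = R_f + β × MRP = 4.32% + 1.8956 × 7.04% = 17.67%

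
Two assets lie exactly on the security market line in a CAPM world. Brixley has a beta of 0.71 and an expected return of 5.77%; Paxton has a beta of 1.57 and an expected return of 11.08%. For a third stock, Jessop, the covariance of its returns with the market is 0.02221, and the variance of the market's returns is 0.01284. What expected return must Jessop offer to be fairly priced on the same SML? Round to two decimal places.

12.07%

MRP = (11.08% − 5.77%) / (1.57 − 0.71) = 6.1744%
R_f = 5.77% − 0.71 × 6.1744% = 1.3862%
β_Jessop = Cov / Var(R_m) = 0.02221 / 0.01284 = 1.7298
E(R_Jessop) = R_f + β × MRP = 1.3862% + 1.7298 × 6.1744% = 12.07%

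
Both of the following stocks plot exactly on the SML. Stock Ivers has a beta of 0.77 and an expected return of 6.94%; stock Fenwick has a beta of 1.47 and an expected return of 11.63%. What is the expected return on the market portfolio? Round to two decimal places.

Both satisfy E(R) = R_f + β·MRP, so the slope of the SML is
MRP = (11.63% − 6.94%) / (1.47 − 0.77) = 4.69% / 0.70 = 6.7000%
R_f = E(R_Ivers) − β_Ivers·MRP = 6.94% − 0.77 × 6.7000% = 1.7810%
E(R_m) = R_f + MRP = 1.7810% + 6.7000% = 8.48%

8.48%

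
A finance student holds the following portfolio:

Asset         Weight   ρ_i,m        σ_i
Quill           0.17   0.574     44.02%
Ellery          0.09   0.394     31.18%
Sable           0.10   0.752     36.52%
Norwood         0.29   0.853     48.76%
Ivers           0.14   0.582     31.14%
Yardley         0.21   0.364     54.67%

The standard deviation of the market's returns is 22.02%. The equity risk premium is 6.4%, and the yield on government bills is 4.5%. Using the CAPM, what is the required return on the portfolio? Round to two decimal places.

β_Quill = 0.574 × 44.02% / 22.02% = 1.1475
β_Ellery = 0.394 × 31.18% / 22.02% = 0.5579
β_Sable = 0.752 × 36.52% / 22.02% = 1.2472
β_Norwood = 0.853 × 48.76% / 22.02% = 1.8888
β_Ivers = 0.582 × 31.14% / 22.02% = 0.8230
β_Yardley = 0.364 × 54.67% / 22.02% = 0.9037
β_P = Σ w_i β_i = 0.17×1.1475 + 0.09×0.5579 + 0.10×1.2472 + 0.29×1.8888 + 0.14×0.8230 + 0.21×0.9037 = 1.2228
E(R_P) = R_f + β_P × MRP = 4.5% + 1.2228 × 6.4% = 12.33%

12.33%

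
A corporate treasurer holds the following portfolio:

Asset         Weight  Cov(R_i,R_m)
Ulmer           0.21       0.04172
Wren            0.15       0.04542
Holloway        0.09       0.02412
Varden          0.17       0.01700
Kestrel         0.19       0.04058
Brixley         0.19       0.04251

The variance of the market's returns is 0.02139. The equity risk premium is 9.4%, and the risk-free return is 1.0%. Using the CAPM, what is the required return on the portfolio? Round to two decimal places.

17.01%

β_Ulmer = 0.04172 / 0.02139 = 1.9504
β_Wren = 0.04542 / 0.02139 = 2.1234
β_Holloway = 0.02412 / 0.02139 = 1.1276
β_Varden = 0.01700 / 0.02139 = 0.7948
β_Kestrel = 0.04058 / 0.02139 = 1.8971
β_Brixley = 0.04251 / 0.02139 = 1.9874
β_P = Σ w_i β_i = 0.21×1.9504 + 0.15×2.1234 + 0.09×1.1276 + 0.17×0.7948 + 0.19×1.8971 + 0.19×1.9874 = 1.7027
E(R_P) = R_f + β_P × MRP = 1.0% + 1.7027 × 9.4% = 17.01%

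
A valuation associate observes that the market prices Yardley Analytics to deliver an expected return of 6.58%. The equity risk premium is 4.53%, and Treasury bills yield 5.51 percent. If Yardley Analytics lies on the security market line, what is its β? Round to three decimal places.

β = (E(R) − R_f) / MRP = (6.58% − 5.51%) / 4.53% = 1.07% / 4.53% = 0.236

0.236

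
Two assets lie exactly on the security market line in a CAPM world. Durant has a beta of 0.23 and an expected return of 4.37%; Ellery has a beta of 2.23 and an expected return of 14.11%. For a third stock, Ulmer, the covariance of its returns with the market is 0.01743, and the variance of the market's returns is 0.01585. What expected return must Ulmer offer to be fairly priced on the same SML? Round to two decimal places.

MRP = (14.11% − 4.37%) / (2.23 − 0.23) = 4.8700%
R_f = 4.37% − 0.23 × 4.8700% = 3.2499%
β_Ulmer = Cov / Var(R_m) = 0.01743 / 0.01585 = 1.0997
E(R_Ulmer) = R_f + β × MRP = 3.2499% + 1.0997 × 4.8700% = 8.61%

8.61%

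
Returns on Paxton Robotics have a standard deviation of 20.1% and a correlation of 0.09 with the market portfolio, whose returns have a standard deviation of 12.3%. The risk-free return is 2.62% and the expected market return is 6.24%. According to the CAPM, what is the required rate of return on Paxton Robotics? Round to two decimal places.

3.15%

β = ρ × σ_i / σ_m = 0.09 × 20.1% / 12.3% = 0.1471
MRP = 6.24% − 2.62% = 3.62%
E(R) = 2.62% + 0.1471 × 3.62% = 3.15%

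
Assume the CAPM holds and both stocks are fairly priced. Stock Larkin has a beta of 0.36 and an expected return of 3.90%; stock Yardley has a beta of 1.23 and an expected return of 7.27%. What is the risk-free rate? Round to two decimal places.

Both satisfy E(R) = R_f + β·MRP, so the slope of the SML is
MRP = (7.27% − 3.90%) / (1.23 − 0.36) = 3.37% / 0.87 = 3.8736%
R_f = E(R_Larkin) − β_Larkin·MRP = 3.90% − 0.36 × 3.8736% = 2.5055%

2.51%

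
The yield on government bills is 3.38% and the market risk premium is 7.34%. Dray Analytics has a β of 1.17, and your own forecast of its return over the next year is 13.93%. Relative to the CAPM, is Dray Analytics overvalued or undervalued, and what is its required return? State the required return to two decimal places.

Required return = R_f + β·MRP = 3.38% + 1.17 × 7.34% = 11.97%
Forecast 13.93% > required 11.97% → the stock plots above the SML → undervalued.

Undervalued; required return 11.97%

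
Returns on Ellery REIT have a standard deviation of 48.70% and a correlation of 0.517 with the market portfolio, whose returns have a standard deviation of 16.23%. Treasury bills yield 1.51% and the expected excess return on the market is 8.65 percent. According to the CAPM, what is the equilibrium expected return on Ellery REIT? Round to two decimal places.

14.93%

β = ρ × σ_i / σ_m = 0.517 × 48.70% / 16.23% = 1.5513
E(R) = 1.51% + 1.5513 × 8.65% = 14.93%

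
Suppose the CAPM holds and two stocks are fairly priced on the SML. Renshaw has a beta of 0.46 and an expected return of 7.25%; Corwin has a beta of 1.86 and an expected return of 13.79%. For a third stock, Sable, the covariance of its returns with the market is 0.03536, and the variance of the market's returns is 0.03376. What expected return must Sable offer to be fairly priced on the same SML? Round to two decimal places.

MRP = (13.79% − 7.25%) / (1.86 − 0.46) = 4.6714%
R_f = 7.25% − 0.46 × 4.6714% = 5.1012%
β_Sable = Cov / Var(R_m) = 0.03536 / 0.03376 = 1.0474
E(R_Sable) = R_f + β × MRP = 5.1012% + 1.0474 × 4.6714% = 9.99%

9.99%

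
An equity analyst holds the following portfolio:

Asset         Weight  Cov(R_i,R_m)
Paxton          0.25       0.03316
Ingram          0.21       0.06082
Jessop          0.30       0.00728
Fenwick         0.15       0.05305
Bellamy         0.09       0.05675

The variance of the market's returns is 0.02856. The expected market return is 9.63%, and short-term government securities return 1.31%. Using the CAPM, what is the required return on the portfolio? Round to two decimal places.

β_Paxton = 0.03316 / 0.02856 = 1.1611
β_Ingram = 0.06082 / 0.02856 = 2.1296
β_Jessop = 0.00728 / 0.02856 = 0.2549
β_Fenwick = 0.05305 / 0.02856 = 1.8575
β_Bellamy = 0.05675 / 0.02856 = 1.9870
β_P = Σ w_i β_i = 0.25×1.1611 + 0.21×2.1296 + 0.30×0.2549 + 0.15×1.8575 + 0.09×1.9870 = 1.2714
MRP = 9.63% − 1.31% = 8.32%
E(R_P) = R_f + β_P × MRP = 1.31% + 1.2714 × 8.32% = 11.89%

11.89%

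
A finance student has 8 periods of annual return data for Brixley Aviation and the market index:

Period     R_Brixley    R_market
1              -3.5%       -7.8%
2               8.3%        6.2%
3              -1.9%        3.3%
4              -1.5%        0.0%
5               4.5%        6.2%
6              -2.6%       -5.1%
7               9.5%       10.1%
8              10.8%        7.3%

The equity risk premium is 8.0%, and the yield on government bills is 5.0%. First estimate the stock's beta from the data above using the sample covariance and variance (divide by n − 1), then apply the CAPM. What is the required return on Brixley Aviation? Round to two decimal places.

Mean R_i = (-3.5 + 8.3 − 1.9 − 1.5 + 4.5 − 2.6 + 9.5 + 10.8) / 8 = 2.9500%
Mean R_m = (-7.8 + 6.2 + 3.3 + 0.0 + 6.2 − 5.1 + 10.1 + 7.3) / 8 = 2.5250%
Σ(R_i − R̄_i)(R_m − R̄_m) = 228.8500  ⇒  Cov = 228.8500 / 7 = 32.6929
Σ(R_m − R̄_m)² = 278.9150  ⇒  Var(R_m) = 278.9150 / 7 = 39.8450
β = Cov / Var(R_m) = 32.6929 / 39.8450 = 0.8205
E(R) = R_f + β × MRP = 5.0% + 0.8205 × 8.0% = 11.56%

11.56%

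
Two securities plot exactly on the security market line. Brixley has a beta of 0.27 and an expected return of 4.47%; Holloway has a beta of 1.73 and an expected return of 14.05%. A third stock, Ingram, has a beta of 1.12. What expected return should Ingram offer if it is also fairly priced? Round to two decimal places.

10.05%

MRP (SML slope) = (14.05% − 4.47%) / (1.73 − 0.27) = 9.58% / 1.46 = 6.5616%
R_f (intercept) = 4.47% − 0.27 × 6.5616% = 2.6984%
E(R_Ingram) = R_f + β × MRP = 2.6984% + 1.12 × 6.5616% = 10.05%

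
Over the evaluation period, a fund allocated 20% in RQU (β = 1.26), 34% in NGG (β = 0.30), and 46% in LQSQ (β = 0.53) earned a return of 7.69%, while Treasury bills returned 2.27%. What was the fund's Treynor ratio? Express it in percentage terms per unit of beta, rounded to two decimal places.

β_P = 0.20×1.26 + 0.34×0.30 + 0.46×0.53 = 0.5978
Treynor = (R_P − R_f) / β_P = (7.69% − 2.27%) / 0.5978 = 5.42% / 0.5978 = 9.07%

9.07%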